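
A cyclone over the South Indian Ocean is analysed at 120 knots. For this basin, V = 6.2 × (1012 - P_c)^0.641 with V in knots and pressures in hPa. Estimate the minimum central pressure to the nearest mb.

ΔP = (V / 6.2)^(1/0.641) = (120/6.2)^1.560.
120/6.2 = 19.355; 19.355^1.560 ≈ 101.74 mb.
P_c = 1012 − 101.74 = 910.26 ≈ 910 mb.

910 mb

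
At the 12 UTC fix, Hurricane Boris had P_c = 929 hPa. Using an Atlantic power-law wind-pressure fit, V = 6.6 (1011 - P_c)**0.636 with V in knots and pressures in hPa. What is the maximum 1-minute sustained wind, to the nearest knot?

ΔP = 1011 − 929 = 82 hPa.
82^0.636 ≈ 16.489.
V ≈ 6.6 × 16.489 ≈ 108.8 kt.

109 kt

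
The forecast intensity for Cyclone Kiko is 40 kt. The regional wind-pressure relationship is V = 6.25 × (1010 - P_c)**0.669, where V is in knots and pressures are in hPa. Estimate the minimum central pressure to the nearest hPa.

994 hPa

ΔP = (V / 6.25)^(1/0.669) = (40/6.25)^1.495.
40/6.25 = 6.400; 6.400^1.495 ≈ 16.03 hPa.
P_c = 1010 − 16.03 = 993.97 ≈ 994 hPa.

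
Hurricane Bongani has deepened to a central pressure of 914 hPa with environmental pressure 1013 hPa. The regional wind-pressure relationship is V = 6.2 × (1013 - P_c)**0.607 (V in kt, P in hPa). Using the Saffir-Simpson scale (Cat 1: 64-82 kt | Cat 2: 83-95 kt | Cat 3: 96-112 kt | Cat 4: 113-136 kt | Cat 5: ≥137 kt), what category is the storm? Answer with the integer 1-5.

3

ΔP = 1013 − 914 = 99 hPa.
V ≈ 6.2 × 99^0.607 = 6.2 × 16.27 ≈ 101 kt.
101 kt falls in the Category 3 band.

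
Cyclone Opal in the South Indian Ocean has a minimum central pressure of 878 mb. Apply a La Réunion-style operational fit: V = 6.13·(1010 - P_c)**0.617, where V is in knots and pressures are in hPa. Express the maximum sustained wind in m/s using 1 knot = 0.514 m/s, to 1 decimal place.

ΔP = 1010 − 878 = 132 mb.
V ≈ 6.13 × 132^0.617 = 6.13 × 20.342 ≈ 124.697 kt.
124.697 × 0.514 ≈ 64.09 m/s → 64.1 m/s.

64.1 m/s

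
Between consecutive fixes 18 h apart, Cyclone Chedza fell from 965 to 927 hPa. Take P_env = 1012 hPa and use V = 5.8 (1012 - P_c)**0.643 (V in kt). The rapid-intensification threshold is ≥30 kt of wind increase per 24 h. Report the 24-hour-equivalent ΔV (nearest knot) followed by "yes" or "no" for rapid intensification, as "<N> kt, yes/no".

43 kt, yes

V₁: ΔP = 47, V ≈ 5.8 × 47^0.643 ≈ 68.96 kt.
V₂: ΔP = 85, V ≈ 5.8 × 85^0.643 ≈ 100.94 kt.
ΔV over 18 h = 31.98 kt → 24 h equivalent = 31.98 × 24/18 ≈ 42.64 kt.
43 kt ≥ 30 kt ⇒ rapid intensification.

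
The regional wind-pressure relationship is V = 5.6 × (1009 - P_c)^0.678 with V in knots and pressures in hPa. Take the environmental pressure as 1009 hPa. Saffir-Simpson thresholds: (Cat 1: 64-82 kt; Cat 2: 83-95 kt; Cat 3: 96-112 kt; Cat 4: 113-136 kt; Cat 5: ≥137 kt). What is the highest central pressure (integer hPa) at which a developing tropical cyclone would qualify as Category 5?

897 hPa

Category 5 begins at V = 137 kt.
Required ΔP = (137/5.6)^(1/0.678) = 24.464^1.475 ≈ 111.68 hPa.
P_c ≤ 1009 − 111.68 = 897.32, so the highest integer P_c is 897 hPa.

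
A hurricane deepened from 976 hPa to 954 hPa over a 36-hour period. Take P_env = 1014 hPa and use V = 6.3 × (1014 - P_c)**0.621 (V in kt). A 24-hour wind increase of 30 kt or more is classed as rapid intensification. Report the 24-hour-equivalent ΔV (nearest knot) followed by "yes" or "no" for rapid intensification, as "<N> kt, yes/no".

V₁: ΔP = 38, V ≈ 6.3 × 38^0.621 ≈ 60.31 kt.
V₂: ΔP = 60, V ≈ 6.3 × 60^0.621 ≈ 80.09 kt.
ΔV over 36 h = 19.78 kt → 24 h equivalent = 19.78 × 24/36 ≈ 13.19 kt.
13 kt < 30 kt ⇒ not rapid intensification.

13 kt, no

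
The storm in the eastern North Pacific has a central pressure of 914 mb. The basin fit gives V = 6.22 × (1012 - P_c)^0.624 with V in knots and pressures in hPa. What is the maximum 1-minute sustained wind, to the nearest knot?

109 kt

ΔP = 1012 − 914 = 98 mb.
98^0.624 ≈ 17.479.
V ≈ 6.22 × 17.479 ≈ 108.7 kt.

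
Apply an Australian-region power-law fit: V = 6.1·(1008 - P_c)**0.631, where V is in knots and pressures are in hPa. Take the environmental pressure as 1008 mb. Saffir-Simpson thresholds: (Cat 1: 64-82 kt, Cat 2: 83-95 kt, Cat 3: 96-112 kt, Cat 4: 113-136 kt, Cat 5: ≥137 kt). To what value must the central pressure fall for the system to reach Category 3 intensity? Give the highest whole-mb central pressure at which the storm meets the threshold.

Category 3 begins at V = 96 kt.
Required ΔP = (96/6.1)^(1/0.631) = 15.738^1.585 ≈ 78.87 mb.
P_c ≤ 1008 − 78.87 = 929.13, so the highest integer P_c is 929 mb.

929 mb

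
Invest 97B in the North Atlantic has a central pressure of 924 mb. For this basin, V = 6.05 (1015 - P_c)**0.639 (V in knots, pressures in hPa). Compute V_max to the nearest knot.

108 kt

ΔP = 1015 − 924 = 91 mb.
91^0.639 ≈ 17.858.
V ≈ 6.05 × 17.858 ≈ 108.0 kt.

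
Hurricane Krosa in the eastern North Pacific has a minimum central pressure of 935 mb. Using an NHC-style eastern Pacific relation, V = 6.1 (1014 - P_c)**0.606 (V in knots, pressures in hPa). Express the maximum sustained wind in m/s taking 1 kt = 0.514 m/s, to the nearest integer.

44 m/s

ΔP = 1014 − 935 = 79 mb.
V ≈ 6.1 × 79^0.606 = 6.1 × 14.124 ≈ 86.157 kt.
86.157 × 0.514 ≈ 44.28 m/s → 44 m/s.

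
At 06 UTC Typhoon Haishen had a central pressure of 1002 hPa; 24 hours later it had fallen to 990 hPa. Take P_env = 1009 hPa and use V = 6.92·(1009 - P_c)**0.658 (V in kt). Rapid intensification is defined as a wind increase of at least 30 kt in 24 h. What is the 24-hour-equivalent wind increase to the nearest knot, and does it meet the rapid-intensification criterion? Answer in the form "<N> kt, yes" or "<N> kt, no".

23 kt, no

V₁: ΔP = 7, V ≈ 6.92 × 7^0.658 ≈ 24.90 kt.
V₂: ΔP = 19, V ≈ 6.92 × 19^0.658 ≈ 48.03 kt.
ΔV over 24 h = 23.13 kt → 24 h equivalent = 23.13 × 24/24 ≈ 23.13 kt.
23 kt < 30 kt ⇒ not rapid intensification.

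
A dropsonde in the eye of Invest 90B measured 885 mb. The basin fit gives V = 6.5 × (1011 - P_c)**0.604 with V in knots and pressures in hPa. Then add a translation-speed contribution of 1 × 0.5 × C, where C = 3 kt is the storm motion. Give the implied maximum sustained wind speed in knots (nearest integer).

ΔP = 1011 − 885 = 126 mb.
126^0.604 ≈ 18.562.
V ≈ 6.5 × 18.562 ≈ 120.7 kt.
Translation term: 1 × 0.5 × 3 = 1.5 kt.
Corrected V ≈ 122.2 kt → 122 kt.

122 kt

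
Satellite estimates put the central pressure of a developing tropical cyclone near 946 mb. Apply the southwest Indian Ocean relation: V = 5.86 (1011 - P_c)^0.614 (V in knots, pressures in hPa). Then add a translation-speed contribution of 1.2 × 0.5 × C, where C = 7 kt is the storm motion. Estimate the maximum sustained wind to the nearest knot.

80 kt

ΔP = 1011 − 946 = 65 mb.
65^0.614 ≈ 12.976.
V ≈ 5.86 × 12.976 ≈ 76.0 kt.
Translation term: 1.2 × 0.5 × 7 = 4.2 kt.
Corrected V ≈ 80.2 kt → 80 kt.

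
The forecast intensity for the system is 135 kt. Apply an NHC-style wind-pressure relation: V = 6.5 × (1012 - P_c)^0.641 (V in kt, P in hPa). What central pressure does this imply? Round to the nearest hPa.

898 hPa

ΔP = (V / 6.5)^(1/0.641) = (135/6.5)^1.560.
135/6.5 = 20.769; 20.769^1.560 ≈ 113.57 hPa.
P_c = 1012 − 113.57 = 898.43 ≈ 898 hPa.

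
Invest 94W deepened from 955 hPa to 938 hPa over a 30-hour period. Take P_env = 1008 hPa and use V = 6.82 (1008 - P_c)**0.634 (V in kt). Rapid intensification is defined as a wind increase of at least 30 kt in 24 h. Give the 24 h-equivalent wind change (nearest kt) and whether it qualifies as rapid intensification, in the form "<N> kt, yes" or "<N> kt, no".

V₁: ΔP = 53, V ≈ 6.82 × 53^0.634 ≈ 84.52 kt.
V₂: ΔP = 70, V ≈ 6.82 × 70^0.634 ≈ 100.83 kt.
ΔV over 30 h = 16.31 kt → 24 h equivalent = 16.31 × 24/30 ≈ 13.05 kt.
13 kt < 30 kt ⇒ not rapid intensification.

13 kt, no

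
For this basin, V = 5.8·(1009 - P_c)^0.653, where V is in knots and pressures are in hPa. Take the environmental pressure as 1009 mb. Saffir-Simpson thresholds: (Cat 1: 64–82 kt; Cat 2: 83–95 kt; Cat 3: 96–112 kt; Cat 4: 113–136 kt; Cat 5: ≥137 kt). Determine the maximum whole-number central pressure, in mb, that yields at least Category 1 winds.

Category 1 begins at V = 64 kt.
Required ΔP = (64/5.8)^(1/0.653) = 11.034^1.531 ≈ 39.52 mb.
P_c ≤ 1009 − 39.52 = 969.48, so the highest integer P_c is 969 mb.

969 mb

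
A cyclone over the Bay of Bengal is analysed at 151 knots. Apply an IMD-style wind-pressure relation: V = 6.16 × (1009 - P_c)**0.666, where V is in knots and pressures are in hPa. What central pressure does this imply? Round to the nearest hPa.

ΔP = (V / 6.16)^(1/0.666) = (151/6.16)^1.502.
151/6.16 = 24.513; 24.513^1.502 ≈ 121.95 hPa.
P_c = 1009 − 121.95 = 887.05 ≈ 887 hPa.

887 hPa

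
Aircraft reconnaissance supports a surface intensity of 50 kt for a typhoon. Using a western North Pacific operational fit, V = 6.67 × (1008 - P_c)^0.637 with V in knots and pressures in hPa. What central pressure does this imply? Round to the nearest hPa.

ΔP = (V / 6.67)^(1/0.637) = (50/6.67)^1.570.
50/6.67 = 7.496; 7.496^1.570 ≈ 23.63 hPa.
P_c = 1008 − 23.63 = 984.37 ≈ 984 hPa.

984 hPa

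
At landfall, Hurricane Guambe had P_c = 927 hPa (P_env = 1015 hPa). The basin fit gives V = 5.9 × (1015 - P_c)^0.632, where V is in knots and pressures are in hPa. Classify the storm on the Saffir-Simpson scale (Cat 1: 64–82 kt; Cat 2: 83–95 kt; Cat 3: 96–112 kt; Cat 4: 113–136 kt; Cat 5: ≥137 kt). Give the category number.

ΔP = 1015 − 927 = 88 hPa.
V ≈ 5.9 × 88^0.632 = 5.9 × 16.94 ≈ 100 kt.
100 kt falls in the Category 3 band.

3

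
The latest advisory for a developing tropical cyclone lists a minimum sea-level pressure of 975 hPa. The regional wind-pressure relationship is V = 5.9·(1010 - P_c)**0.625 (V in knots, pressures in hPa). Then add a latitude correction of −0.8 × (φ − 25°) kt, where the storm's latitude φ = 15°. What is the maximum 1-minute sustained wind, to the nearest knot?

ΔP = 1010 − 975 = 35 hPa.
35^0.625 ≈ 9.227.
V ≈ 5.9 × 9.227 ≈ 54.4 kt.
Latitude correction: −0.8 × (15 − 25) = 8 kt.
Corrected V ≈ 62.4 kt → 62 kt.

62 kt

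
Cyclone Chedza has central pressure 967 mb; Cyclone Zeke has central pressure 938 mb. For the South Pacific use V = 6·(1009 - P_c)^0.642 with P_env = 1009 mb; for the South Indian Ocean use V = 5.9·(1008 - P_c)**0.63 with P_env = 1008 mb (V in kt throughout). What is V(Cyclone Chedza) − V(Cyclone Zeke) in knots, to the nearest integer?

Cyclone Chedza: ΔP = 42; V ≈ 6 × 42^0.642 ≈ 66.11 kt.
Cyclone Zeke: ΔP = 70; V ≈ 5.9 × 70^0.63 ≈ 85.76 kt.
Difference ≈ 66.11 − 85.76 = -19.65 → -20 kt.

-20 kt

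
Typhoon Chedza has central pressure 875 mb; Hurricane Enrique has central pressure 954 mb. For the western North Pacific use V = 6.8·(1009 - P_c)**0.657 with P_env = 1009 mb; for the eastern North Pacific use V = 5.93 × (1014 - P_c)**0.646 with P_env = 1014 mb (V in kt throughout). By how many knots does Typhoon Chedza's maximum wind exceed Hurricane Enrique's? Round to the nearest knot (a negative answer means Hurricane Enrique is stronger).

Typhoon Chedza: ΔP = 134; V ≈ 6.8 × 134^0.657 ≈ 169.83 kt.
Hurricane Enrique: ΔP = 60; V ≈ 5.93 × 60^0.646 ≈ 83.51 kt.
Difference ≈ 169.83 − 83.51 = 86.32 → 86 kt.

86 kt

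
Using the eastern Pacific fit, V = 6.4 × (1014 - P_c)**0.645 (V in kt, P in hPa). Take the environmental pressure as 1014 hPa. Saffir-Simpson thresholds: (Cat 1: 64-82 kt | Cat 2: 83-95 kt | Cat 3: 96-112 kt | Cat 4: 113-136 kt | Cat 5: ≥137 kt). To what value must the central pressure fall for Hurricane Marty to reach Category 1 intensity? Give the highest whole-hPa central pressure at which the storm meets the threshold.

978 hPa

Category 1 begins at V = 64 kt.
Required ΔP = (64/6.4)^(1/0.645) = 10.000^1.550 ≈ 35.51 hPa.
P_c ≤ 1014 − 35.51 = 978.49, so the highest integer P_c is 978 hPa.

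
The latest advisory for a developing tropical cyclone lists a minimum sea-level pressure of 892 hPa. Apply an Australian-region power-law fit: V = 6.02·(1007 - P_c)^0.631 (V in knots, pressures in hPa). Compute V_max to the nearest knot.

120 kt

ΔP = 1007 − 892 = 115 hPa.
115^0.631 ≈ 19.966.
V ≈ 6.02 × 19.966 ≈ 120.2 kt.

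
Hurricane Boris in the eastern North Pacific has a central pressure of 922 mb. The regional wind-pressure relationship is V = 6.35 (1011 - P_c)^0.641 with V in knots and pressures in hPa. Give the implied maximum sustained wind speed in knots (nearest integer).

113 kt

ΔP = 1011 − 922 = 89 mb.
89^0.641 ≈ 17.765.
V ≈ 6.35 × 17.765 ≈ 112.8 kt.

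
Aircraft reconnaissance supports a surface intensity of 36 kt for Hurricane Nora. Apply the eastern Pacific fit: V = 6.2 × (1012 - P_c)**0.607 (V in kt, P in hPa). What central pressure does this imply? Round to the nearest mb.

994 mb

ΔP = (V / 6.2)^(1/0.607) = (36/6.2)^1.647.
36/6.2 = 5.806; 5.806^1.647 ≈ 18.13 mb.
P_c = 1012 − 18.13 = 993.87 ≈ 994 mb.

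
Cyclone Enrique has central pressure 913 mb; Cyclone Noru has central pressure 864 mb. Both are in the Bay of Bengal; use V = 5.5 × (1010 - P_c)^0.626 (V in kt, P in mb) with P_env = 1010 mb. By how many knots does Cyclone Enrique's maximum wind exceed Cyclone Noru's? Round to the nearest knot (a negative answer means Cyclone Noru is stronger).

-28 kt

Cyclone Enrique: ΔP = 97; V ≈ 5.5 × 97^0.626 ≈ 96.40 kt.
Cyclone Noru: ΔP = 146; V ≈ 5.5 × 146^0.626 ≈ 124.52 kt.
Difference ≈ 96.40 − 124.52 = -28.12 → -28 kt.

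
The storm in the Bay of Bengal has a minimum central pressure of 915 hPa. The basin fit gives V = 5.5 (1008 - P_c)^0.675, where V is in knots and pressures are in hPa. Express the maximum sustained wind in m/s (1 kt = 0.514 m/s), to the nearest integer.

60 m/s

ΔP = 1008 − 915 = 93 hPa.
V ≈ 5.5 × 93^0.675 = 5.5 × 21.317 ≈ 117.243 kt.
117.243 × 0.514 ≈ 60.26 m/s → 60 m/s.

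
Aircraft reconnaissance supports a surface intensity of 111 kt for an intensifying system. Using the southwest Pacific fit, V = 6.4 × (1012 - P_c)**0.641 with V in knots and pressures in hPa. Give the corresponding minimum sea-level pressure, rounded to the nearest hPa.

ΔP = (V / 6.4)^(1/0.641) = (111/6.4)^1.560.
111/6.4 = 17.344; 17.344^1.560 ≈ 85.73 hPa.
P_c = 1012 − 85.73 = 926.27 ≈ 926 hPa.

926 hPa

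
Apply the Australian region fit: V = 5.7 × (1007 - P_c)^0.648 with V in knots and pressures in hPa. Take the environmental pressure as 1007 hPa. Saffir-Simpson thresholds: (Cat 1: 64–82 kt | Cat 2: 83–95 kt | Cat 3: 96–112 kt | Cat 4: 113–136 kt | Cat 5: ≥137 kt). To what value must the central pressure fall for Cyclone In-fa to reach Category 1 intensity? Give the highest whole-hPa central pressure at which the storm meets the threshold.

Category 1 begins at V = 64 kt.
Required ΔP = (64/5.7)^(1/0.648) = 11.228^1.543 ≈ 41.77 hPa.
P_c ≤ 1007 − 41.77 = 965.23, so the highest integer P_c is 965 hPa.

965 hPa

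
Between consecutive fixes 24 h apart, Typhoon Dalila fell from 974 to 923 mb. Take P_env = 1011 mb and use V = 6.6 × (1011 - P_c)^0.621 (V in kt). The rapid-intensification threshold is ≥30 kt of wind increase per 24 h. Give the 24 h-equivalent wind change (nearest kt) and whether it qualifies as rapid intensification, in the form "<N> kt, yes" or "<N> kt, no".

44 kt, yes

V₁: ΔP = 37, V ≈ 6.6 × 37^0.621 ≈ 62.14 kt.
V₂: ΔP = 88, V ≈ 6.6 × 88^0.621 ≈ 106.43 kt.
ΔV over 24 h = 44.29 kt → 24 h equivalent = 44.29 × 24/24 ≈ 44.29 kt.
44 kt ≥ 30 kt ⇒ rapid intensification.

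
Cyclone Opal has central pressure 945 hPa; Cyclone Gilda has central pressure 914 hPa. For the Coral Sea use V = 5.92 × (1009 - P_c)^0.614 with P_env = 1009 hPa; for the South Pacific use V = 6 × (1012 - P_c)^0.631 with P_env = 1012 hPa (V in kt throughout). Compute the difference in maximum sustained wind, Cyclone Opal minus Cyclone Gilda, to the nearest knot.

Cyclone Opal: ΔP = 64; V ≈ 5.92 × 64^0.614 ≈ 76.09 kt.
Cyclone Gilda: ΔP = 98; V ≈ 6 × 98^0.631 ≈ 108.30 kt.
Difference ≈ 76.09 − 108.30 = -32.21 → -32 kt.

-32 kt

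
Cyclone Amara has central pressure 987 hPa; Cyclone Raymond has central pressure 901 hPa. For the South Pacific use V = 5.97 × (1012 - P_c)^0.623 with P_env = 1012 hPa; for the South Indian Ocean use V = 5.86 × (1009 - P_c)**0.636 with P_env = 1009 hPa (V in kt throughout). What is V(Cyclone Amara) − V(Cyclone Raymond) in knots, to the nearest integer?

-71 kt

Cyclone Amara: ΔP = 25; V ≈ 5.97 × 25^0.623 ≈ 44.35 kt.
Cyclone Raymond: ΔP = 108; V ≈ 5.86 × 108^0.636 ≈ 115.12 kt.
Difference ≈ 44.35 − 115.12 = -70.77 → -71 kt.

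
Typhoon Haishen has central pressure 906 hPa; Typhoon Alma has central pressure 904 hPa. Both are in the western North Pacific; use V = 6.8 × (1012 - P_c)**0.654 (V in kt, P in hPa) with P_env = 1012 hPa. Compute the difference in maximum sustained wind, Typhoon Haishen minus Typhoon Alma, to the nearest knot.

Typhoon Haishen: ΔP = 106; V ≈ 6.8 × 106^0.654 ≈ 143.57 kt.
Typhoon Alma: ΔP = 108; V ≈ 6.8 × 108^0.654 ≈ 145.33 kt.
Difference ≈ 143.57 − 145.33 = -1.76 → -2 kt.

-2 kt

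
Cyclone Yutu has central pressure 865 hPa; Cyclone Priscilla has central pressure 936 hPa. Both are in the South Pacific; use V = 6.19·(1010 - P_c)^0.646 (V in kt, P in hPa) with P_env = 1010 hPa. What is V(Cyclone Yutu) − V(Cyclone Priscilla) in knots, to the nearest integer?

54 kt

Cyclone Yutu: ΔP = 145; V ≈ 6.19 × 145^0.646 ≈ 154.15 kt.
Cyclone Priscilla: ΔP = 74; V ≈ 6.19 × 74^0.646 ≈ 99.82 kt.
Difference ≈ 154.15 − 99.82 = 54.33 → 54 kt.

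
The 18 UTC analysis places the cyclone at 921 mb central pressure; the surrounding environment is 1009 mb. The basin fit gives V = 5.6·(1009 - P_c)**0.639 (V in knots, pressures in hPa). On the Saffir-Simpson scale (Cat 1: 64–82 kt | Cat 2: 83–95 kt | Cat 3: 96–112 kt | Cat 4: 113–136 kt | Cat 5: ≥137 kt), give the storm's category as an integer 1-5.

ΔP = 1009 − 921 = 88 mb.
V ≈ 5.6 × 88^0.639 = 5.6 × 17.48 ≈ 98 kt.
98 kt falls in the Category 3 band.

3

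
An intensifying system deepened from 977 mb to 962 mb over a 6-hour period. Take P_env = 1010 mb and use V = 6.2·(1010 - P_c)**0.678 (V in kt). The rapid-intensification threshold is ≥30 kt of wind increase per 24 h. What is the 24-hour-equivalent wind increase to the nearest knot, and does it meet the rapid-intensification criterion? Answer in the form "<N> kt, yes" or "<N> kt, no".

V₁: ΔP = 33, V ≈ 6.2 × 33^0.678 ≈ 66.37 kt.
V₂: ΔP = 48, V ≈ 6.2 × 48^0.678 ≈ 85.56 kt.
ΔV over 6 h = 19.19 kt → 24 h equivalent = 19.19 × 24/6 ≈ 76.76 kt.
77 kt ≥ 30 kt ⇒ rapid intensification.

77 kt, yes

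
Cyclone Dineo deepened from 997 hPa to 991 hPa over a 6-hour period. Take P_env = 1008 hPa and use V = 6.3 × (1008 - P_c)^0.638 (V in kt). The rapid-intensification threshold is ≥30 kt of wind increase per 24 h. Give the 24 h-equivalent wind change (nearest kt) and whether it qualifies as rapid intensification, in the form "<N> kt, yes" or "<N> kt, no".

V₁: ΔP = 11, V ≈ 6.3 × 11^0.638 ≈ 29.09 kt.
V₂: ΔP = 17, V ≈ 6.3 × 17^0.638 ≈ 38.40 kt.
ΔV over 6 h = 9.31 kt → 24 h equivalent = 9.31 × 24/6 ≈ 37.24 kt.
37 kt ≥ 30 kt ⇒ rapid intensification.

37 kt, yes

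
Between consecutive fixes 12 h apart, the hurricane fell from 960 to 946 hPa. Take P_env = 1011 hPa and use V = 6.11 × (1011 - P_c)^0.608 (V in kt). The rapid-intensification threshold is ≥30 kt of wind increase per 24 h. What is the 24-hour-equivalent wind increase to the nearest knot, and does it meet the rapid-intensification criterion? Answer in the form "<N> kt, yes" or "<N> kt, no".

V₁: ΔP = 51, V ≈ 6.11 × 51^0.608 ≈ 66.72 kt.
V₂: ΔP = 65, V ≈ 6.11 × 65^0.608 ≈ 77.32 kt.
ΔV over 12 h = 10.60 kt → 24 h equivalent = 10.60 × 24/12 ≈ 21.20 kt.
21 kt < 30 kt ⇒ not rapid intensification.

21 kt, no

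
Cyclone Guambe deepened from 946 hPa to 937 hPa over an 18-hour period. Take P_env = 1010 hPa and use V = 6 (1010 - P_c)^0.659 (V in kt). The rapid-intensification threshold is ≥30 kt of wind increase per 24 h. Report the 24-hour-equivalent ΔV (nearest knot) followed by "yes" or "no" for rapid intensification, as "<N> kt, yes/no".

V₁: ΔP = 64, V ≈ 6 × 64^0.659 ≈ 92.99 kt.
V₂: ΔP = 73, V ≈ 6 × 73^0.659 ≈ 101.41 kt.
ΔV over 18 h = 8.42 kt → 24 h equivalent = 8.42 × 24/18 ≈ 11.23 kt.
11 kt < 30 kt ⇒ not rapid intensification.

11 kt, no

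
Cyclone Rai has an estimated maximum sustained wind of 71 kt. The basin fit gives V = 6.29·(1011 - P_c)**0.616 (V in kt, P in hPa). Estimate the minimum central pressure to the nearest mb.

ΔP = (V / 6.29)^(1/0.616) = (71/6.29)^1.623.
71/6.29 = 11.288; 11.288^1.623 ≈ 51.14 mb.
P_c = 1011 − 51.14 = 959.86 ≈ 960 mb.

960 mb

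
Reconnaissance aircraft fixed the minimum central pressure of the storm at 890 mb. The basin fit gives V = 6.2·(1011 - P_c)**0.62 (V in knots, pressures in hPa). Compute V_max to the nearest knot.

121 kt

ΔP = 1011 − 890 = 121 mb.
121^0.62 ≈ 19.558.
V ≈ 6.2 × 19.558 ≈ 121.3 kt.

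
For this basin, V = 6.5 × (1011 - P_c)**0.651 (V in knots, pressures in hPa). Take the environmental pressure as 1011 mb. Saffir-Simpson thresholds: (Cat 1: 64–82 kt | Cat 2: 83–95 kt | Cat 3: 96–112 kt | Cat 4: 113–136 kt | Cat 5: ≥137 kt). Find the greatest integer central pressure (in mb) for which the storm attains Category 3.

Category 3 begins at V = 96 kt.
Required ΔP = (96/6.5)^(1/0.651) = 14.769^1.536 ≈ 62.55 mb.
P_c ≤ 1011 − 62.55 = 948.45, so the highest integer P_c is 948 mb.

948 mb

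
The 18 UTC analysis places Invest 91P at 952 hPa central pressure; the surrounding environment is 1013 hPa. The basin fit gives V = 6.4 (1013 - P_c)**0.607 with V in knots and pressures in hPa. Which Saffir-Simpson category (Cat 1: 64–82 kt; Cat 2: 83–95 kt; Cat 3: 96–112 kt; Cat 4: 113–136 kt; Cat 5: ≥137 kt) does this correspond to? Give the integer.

ΔP = 1013 − 952 = 61 hPa.
V ≈ 6.4 × 61^0.607 = 6.4 × 12.13 ≈ 78 kt.
78 kt falls in the Category 1 band.

1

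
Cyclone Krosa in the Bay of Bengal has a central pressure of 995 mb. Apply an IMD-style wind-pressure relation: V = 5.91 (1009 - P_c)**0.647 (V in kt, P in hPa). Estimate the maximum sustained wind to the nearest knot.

ΔP = 1009 − 995 = 14 mb.
14^0.647 ≈ 5.515.
V ≈ 5.91 × 5.515 ≈ 32.6 kt.

33 kt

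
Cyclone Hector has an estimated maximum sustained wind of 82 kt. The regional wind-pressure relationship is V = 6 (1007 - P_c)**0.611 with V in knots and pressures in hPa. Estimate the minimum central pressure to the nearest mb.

ΔP = (V / 6)^(1/0.611) = (82/6)^1.637.
82/6 = 13.667; 13.667^1.637 ≈ 72.23 mb.
P_c = 1007 − 72.23 = 934.77 ≈ 935 mb.

935 mb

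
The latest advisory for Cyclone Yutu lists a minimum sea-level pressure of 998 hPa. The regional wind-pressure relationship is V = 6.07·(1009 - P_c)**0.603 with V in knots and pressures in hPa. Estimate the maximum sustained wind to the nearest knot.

26 kt

ΔP = 1009 − 998 = 11 hPa.
11^0.603 ≈ 4.246.
V ≈ 6.07 × 4.246 ≈ 25.8 kt.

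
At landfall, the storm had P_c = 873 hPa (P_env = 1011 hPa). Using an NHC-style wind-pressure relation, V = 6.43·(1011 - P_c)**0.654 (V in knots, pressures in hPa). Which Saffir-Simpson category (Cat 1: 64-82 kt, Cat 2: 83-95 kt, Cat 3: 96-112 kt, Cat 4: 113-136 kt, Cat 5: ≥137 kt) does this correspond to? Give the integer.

ΔP = 1011 − 873 = 138 hPa.
V ≈ 6.43 × 138^0.654 = 6.43 × 25.09 ≈ 161 kt.
161 kt falls in the Category 5 band.

5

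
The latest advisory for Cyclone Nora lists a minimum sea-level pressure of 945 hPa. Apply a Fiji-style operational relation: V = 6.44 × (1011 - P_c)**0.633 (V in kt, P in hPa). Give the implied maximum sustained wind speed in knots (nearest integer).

91 kt

ΔP = 1011 − 945 = 66 hPa.
66^0.633 ≈ 14.183.
V ≈ 6.44 × 14.183 ≈ 91.3 kt.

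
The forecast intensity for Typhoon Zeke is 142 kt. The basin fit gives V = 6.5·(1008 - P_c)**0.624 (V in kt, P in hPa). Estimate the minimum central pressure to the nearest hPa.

868 hPa

ΔP = (V / 6.5)^(1/0.624) = (142/6.5)^1.603.
142/6.5 = 21.846; 21.846^1.603 ≈ 140.10 hPa.
P_c = 1008 − 140.10 = 867.90 ≈ 868 hPa.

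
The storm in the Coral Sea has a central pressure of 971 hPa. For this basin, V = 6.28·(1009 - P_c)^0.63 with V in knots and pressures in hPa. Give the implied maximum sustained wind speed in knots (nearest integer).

ΔP = 1009 − 971 = 38 hPa.
38^0.63 ≈ 9.892.
V ≈ 6.28 × 9.892 ≈ 62.1 kt.

62 kt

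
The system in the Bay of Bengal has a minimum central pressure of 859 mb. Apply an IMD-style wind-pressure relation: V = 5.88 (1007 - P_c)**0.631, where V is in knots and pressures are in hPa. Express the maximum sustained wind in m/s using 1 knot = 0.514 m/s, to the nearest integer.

71 m/s

ΔP = 1007 − 859 = 148 mb.
V ≈ 5.88 × 148^0.631 = 5.88 × 23.412 ≈ 137.661 kt.
137.661 × 0.514 ≈ 70.76 m/s → 71 m/s.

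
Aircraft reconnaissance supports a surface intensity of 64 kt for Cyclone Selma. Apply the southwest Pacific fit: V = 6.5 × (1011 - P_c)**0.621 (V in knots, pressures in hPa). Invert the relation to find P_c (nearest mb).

971 mb

ΔP = (V / 6.5)^(1/0.621) = (64/6.5)^1.610.
64/6.5 = 9.846; 9.846^1.610 ≈ 39.76 mb.
P_c = 1011 − 39.76 = 971.24 ≈ 971 mb.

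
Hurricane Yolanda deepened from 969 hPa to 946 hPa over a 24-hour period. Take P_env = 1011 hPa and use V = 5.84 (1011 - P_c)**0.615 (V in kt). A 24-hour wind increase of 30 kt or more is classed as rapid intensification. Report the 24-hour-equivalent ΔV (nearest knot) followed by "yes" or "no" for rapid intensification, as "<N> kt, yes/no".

V₁: ΔP = 42, V ≈ 5.84 × 42^0.615 ≈ 58.17 kt.
V₂: ΔP = 65, V ≈ 5.84 × 65^0.615 ≈ 76.09 kt.
ΔV over 24 h = 17.92 kt → 24 h equivalent = 17.92 × 24/24 ≈ 17.92 kt.
18 kt < 30 kt ⇒ not rapid intensification.

18 kt, no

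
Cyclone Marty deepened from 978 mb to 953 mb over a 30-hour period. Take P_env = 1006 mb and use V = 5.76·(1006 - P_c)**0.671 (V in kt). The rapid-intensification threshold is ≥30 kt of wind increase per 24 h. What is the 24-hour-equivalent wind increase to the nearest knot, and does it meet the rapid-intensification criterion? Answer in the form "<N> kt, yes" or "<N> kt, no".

23 kt, no

V₁: ΔP = 28, V ≈ 5.76 × 28^0.671 ≈ 53.88 kt.
V₂: ΔP = 53, V ≈ 5.76 × 53^0.671 ≈ 82.68 kt.
ΔV over 30 h = 28.80 kt → 24 h equivalent = 28.80 × 24/30 ≈ 23.04 kt.
23 kt < 30 kt ⇒ not rapid intensification.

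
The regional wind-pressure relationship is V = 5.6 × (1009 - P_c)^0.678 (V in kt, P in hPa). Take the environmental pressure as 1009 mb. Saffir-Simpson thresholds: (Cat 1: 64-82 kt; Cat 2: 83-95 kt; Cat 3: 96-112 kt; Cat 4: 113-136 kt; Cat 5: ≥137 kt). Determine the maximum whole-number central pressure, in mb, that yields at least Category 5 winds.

Category 5 begins at V = 137 kt.
Required ΔP = (137/5.6)^(1/0.678) = 24.464^1.475 ≈ 111.68 mb.
P_c ≤ 1009 − 111.68 = 897.32, so the highest integer P_c is 897 mb.

897 mb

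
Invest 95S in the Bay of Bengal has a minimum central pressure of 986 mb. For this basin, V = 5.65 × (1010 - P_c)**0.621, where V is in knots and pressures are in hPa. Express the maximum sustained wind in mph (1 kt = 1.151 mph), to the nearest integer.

ΔP = 1010 − 986 = 24 mb.
V ≈ 5.65 × 24^0.621 = 5.65 × 7.196 ≈ 40.659 kt.
40.659 × 1.151 ≈ 46.80 mph → 47 mph.

47 mph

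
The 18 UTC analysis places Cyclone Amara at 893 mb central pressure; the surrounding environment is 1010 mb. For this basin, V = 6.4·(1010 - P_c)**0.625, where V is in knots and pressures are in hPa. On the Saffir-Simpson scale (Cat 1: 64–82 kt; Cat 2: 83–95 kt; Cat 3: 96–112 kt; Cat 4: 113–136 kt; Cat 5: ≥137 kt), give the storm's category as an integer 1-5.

4

ΔP = 1010 − 893 = 117 mb.
V ≈ 6.4 × 117^0.625 = 6.4 × 19.62 ≈ 126 kt.
126 kt falls in the Category 4 band.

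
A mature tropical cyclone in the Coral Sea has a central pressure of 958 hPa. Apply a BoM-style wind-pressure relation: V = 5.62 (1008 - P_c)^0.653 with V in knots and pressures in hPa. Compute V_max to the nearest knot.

72 kt

ΔP = 1008 − 958 = 50 hPa.
50^0.653 ≈ 12.866.
V ≈ 5.62 × 12.866 ≈ 72.3 kt.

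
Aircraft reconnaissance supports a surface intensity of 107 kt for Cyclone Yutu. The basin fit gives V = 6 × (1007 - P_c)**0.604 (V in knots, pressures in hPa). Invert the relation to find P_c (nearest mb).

889 mb

ΔP = (V / 6)^(1/0.604) = (107/6)^1.656.
107/6 = 17.833; 17.833^1.656 ≈ 117.92 mb.
P_c = 1007 − 117.92 = 889.08 ≈ 889 mb.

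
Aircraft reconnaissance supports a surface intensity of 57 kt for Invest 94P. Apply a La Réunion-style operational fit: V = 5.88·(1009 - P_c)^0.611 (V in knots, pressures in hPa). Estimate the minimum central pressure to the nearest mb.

968 mb

ΔP = (V / 5.88)^(1/0.611) = (57/5.88)^1.637.
57/5.88 = 9.694; 9.694^1.637 ≈ 41.17 mb.
P_c = 1009 − 41.17 = 967.83 ≈ 968 mb.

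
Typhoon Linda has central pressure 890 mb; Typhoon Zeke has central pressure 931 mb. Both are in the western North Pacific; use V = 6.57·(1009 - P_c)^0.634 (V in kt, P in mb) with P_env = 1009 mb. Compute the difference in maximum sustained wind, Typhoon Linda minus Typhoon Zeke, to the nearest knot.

Typhoon Linda: ΔP = 119; V ≈ 6.57 × 119^0.634 ≈ 135.98 kt.
Typhoon Zeke: ΔP = 78; V ≈ 6.57 × 78^0.634 ≈ 104.03 kt.
Difference ≈ 135.98 − 104.03 = 31.95 → 32 kt.

32 kt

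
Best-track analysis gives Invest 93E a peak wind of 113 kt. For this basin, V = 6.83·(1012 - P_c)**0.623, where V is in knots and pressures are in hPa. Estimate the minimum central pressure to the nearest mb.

ΔP = (V / 6.83)^(1/0.623) = (113/6.83)^1.605.
113/6.83 = 16.545; 16.545^1.605 ≈ 90.39 mb.
P_c = 1012 − 90.39 = 921.61 ≈ 922 mb.

922 mb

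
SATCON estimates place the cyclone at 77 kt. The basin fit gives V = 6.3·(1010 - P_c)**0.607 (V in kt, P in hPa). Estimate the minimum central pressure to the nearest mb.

ΔP = (V / 6.3)^(1/0.607) = (77/6.3)^1.647.
77/6.3 = 12.222; 12.222^1.647 ≈ 61.80 mb.
P_c = 1010 − 61.80 = 948.20 ≈ 948 mb.

948 mb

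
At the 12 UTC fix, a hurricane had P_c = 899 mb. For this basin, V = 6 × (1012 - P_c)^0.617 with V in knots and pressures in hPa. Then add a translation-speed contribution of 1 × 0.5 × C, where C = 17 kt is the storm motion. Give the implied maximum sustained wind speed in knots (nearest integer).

119 kt

ΔP = 1012 − 899 = 113 mb.
113^0.617 ≈ 18.482.
V ≈ 6 × 18.482 ≈ 110.9 kt.
Translation term: 1 × 0.5 × 17 = 8.5 kt.
Corrected V ≈ 119.4 kt → 119 kt.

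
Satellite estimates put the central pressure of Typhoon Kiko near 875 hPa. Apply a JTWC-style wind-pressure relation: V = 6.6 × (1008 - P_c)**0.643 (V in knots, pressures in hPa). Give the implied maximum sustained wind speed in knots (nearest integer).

ΔP = 1008 − 875 = 133 hPa.
133^0.643 ≈ 23.208.
V ≈ 6.6 × 23.208 ≈ 153.2 kt.

153 kt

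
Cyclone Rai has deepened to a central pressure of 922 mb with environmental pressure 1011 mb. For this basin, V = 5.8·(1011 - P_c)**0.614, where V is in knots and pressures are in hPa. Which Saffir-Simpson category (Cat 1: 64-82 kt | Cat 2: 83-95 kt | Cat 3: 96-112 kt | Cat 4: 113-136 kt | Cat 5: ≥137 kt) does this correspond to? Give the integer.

ΔP = 1011 − 922 = 89 mb.
V ≈ 5.8 × 89^0.614 = 5.8 × 15.74 ≈ 91 kt.
91 kt falls in the Category 2 band.

2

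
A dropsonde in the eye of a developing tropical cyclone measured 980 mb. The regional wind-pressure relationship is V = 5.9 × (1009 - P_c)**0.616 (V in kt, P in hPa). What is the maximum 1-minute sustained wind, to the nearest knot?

ΔP = 1009 − 980 = 29 mb.
29^0.616 ≈ 7.959.
V ≈ 5.9 × 7.959 ≈ 47.0 kt.

47 kt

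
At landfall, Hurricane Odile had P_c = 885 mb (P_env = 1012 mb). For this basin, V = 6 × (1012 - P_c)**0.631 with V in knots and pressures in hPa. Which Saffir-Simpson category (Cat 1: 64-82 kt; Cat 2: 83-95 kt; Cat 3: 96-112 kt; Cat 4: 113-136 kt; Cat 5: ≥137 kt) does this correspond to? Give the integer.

4

ΔP = 1012 − 885 = 127 mb.
V ≈ 6 × 127^0.631 = 6 × 21.26 ≈ 128 kt.
128 kt falls in the Category 4 band.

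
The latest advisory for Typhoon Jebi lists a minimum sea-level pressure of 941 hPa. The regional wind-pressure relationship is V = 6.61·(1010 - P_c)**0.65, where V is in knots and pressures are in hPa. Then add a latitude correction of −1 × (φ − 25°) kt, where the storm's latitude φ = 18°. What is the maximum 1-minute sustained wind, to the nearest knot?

ΔP = 1010 − 941 = 69 hPa.
69^0.65 ≈ 15.677.
V ≈ 6.61 × 15.677 ≈ 103.6 kt.
Latitude correction: −1 × (18 − 25) = 7 kt.
Corrected V ≈ 110.6 kt → 111 kt.

111 kt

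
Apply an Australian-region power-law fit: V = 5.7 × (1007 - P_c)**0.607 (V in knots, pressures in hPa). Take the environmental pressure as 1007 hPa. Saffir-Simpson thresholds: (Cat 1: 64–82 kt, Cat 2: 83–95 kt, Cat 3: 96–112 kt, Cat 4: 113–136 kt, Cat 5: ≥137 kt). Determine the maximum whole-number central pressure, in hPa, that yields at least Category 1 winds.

953 hPa

Category 1 begins at V = 64 kt.
Required ΔP = (64/5.7)^(1/0.607) = 11.228^1.647 ≈ 53.74 hPa.
P_c ≤ 1007 − 53.74 = 953.26, so the highest integer P_c is 953 hPa.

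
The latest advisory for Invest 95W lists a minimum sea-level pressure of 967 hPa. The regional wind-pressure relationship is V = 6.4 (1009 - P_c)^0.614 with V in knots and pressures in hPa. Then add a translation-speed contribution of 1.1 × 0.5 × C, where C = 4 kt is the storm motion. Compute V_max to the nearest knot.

66 kt

ΔP = 1009 − 967 = 42 hPa.
42^0.614 ≈ 9.924.
V ≈ 6.4 × 9.924 ≈ 63.5 kt.
Translation term: 1.1 × 0.5 × 4 = 2.2 kt.
Corrected V ≈ 65.7 kt → 66 kt.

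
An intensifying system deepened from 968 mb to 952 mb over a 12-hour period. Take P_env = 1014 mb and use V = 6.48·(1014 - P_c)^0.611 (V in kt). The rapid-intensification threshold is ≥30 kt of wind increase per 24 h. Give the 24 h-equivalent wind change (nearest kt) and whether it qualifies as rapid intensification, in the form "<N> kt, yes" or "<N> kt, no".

27 kt, no

V₁: ΔP = 46, V ≈ 6.48 × 46^0.611 ≈ 67.22 kt.
V₂: ΔP = 62, V ≈ 6.48 × 62^0.611 ≈ 80.67 kt.
ΔV over 12 h = 13.45 kt → 24 h equivalent = 13.45 × 24/12 ≈ 26.90 kt.
27 kt < 30 kt ⇒ not rapid intensification.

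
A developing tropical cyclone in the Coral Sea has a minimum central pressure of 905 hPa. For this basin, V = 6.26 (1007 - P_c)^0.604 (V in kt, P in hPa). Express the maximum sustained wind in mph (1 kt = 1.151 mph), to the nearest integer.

ΔP = 1007 − 905 = 102 hPa.
V ≈ 6.26 × 102^0.604 = 6.26 × 16.338 ≈ 102.275 kt.
102.275 × 1.151 ≈ 117.72 mph → 118 mph.

118 mph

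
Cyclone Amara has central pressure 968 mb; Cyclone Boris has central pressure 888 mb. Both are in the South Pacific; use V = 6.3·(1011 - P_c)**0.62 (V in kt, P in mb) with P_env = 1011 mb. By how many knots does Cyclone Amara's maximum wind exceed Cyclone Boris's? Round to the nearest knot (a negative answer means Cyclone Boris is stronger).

Cyclone Amara: ΔP = 43; V ≈ 6.3 × 43^0.62 ≈ 64.88 kt.
Cyclone Boris: ΔP = 123; V ≈ 6.3 × 123^0.62 ≈ 124.47 kt.
Difference ≈ 64.88 − 124.47 = -59.59 → -60 kt.

-60 kt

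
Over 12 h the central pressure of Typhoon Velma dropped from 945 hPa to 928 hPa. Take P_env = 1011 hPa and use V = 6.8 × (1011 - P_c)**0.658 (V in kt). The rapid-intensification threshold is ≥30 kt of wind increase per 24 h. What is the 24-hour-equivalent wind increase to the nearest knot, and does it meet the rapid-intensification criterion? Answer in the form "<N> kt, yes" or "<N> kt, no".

35 kt, yes

V₁: ΔP = 66, V ≈ 6.8 × 66^0.658 ≈ 107.09 kt.
V₂: ΔP = 83, V ≈ 6.8 × 83^0.658 ≈ 124.53 kt.
ΔV over 12 h = 17.44 kt → 24 h equivalent = 17.44 × 24/12 ≈ 34.88 kt.
35 kt ≥ 30 kt ⇒ rapid intensification.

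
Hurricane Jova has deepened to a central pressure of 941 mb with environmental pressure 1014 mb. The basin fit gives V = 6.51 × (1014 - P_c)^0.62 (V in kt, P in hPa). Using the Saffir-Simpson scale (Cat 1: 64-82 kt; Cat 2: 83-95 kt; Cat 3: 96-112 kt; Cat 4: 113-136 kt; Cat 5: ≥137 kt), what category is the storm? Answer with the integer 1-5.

ΔP = 1014 − 941 = 73 mb.
V ≈ 6.51 × 73^0.62 = 6.51 × 14.30 ≈ 93 kt.
93 kt falls in the Category 2 band.

2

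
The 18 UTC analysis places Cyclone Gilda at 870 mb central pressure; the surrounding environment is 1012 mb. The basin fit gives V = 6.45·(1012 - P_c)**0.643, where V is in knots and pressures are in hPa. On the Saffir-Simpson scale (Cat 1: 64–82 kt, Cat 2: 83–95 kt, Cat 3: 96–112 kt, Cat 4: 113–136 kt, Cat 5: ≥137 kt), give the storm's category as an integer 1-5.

ΔP = 1012 − 870 = 142 mb.
V ≈ 6.45 × 142^0.643 = 6.45 × 24.21 ≈ 156 kt.
156 kt falls in the Category 5 band.

5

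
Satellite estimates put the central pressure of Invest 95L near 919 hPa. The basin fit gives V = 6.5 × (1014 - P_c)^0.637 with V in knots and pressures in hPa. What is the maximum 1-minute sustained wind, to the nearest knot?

ΔP = 1014 − 919 = 95 hPa.
95^0.637 ≈ 18.189.
V ≈ 6.5 × 18.189 ≈ 118.2 kt.

118 kt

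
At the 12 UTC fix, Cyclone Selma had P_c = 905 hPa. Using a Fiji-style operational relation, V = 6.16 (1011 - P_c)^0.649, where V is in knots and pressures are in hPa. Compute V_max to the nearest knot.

127 kt

ΔP = 1011 − 905 = 106 hPa.
106^0.649 ≈ 20.626.
V ≈ 6.16 × 20.626 ≈ 127.1 kt.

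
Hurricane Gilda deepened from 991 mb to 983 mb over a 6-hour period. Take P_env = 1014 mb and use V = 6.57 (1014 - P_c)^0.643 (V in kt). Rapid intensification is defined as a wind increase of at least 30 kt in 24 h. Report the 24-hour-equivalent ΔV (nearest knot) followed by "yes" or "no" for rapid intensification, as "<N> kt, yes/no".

V₁: ΔP = 23, V ≈ 6.57 × 23^0.643 ≈ 49.34 kt.
V₂: ΔP = 31, V ≈ 6.57 × 31^0.643 ≈ 59.77 kt.
ΔV over 6 h = 10.43 kt → 24 h equivalent = 10.43 × 24/6 ≈ 41.72 kt.
42 kt ≥ 30 kt ⇒ rapid intensification.

42 kt, yes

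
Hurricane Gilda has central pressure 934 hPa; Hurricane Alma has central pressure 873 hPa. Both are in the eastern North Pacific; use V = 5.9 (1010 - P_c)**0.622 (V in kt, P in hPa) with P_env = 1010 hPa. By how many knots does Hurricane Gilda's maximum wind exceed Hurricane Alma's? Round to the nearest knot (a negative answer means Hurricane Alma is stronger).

-39 kt

Hurricane Gilda: ΔP = 76; V ≈ 5.9 × 76^0.622 ≈ 87.24 kt.
Hurricane Alma: ΔP = 137; V ≈ 5.9 × 137^0.622 ≈ 125.86 kt.
Difference ≈ 87.24 − 125.86 = -38.62 → -39 kt.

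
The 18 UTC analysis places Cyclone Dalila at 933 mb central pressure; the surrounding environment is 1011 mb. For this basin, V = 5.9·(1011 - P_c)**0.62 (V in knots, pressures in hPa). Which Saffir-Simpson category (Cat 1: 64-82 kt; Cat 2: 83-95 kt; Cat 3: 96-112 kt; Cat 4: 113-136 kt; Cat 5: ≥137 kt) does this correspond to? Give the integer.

2

ΔP = 1011 − 933 = 78 mb.
V ≈ 5.9 × 78^0.62 = 5.9 × 14.90 ≈ 88 kt.
88 kt falls in the Category 2 band.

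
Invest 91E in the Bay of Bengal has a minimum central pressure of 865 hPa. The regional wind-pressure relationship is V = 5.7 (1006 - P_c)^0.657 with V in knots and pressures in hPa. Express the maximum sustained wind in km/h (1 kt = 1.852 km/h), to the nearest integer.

ΔP = 1006 − 865 = 141 hPa.
V ≈ 5.7 × 141^0.657 = 5.7 × 25.825 ≈ 147.201 kt.
147.201 × 1.852 ≈ 272.62 km/h → 273 km/h.

273 km/h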